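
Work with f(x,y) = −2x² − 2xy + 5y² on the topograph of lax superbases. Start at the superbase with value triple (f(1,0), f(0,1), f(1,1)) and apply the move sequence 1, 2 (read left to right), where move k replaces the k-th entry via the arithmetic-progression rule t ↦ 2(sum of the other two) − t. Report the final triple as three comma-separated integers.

start (-2,5,1) = (f(1,0),f(0,1),f(1,1))
replace slot 1: 2·(5+1) − (-2) = 14 → (14,5,1)
replace slot 2: 2·(14+1) − 5 = 25 → (14,25,1)

14,25,1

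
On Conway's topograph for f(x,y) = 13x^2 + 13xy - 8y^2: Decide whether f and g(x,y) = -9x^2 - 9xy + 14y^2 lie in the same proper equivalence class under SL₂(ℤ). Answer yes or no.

D₁ = 585, D₂ = 585
river cycle of f (length 10): (-8, 19, 7), (7, 23, -2), (-2, 21, 18), (18, 15, -5), (-5, 15, 18), (18, 21, -2), (-2, 23, 7), (7, 19, -8), (-8, 13, 13), (13, 13, -8)
river cycle of g (length 12): (14, 9, -9), (-9, 9, 14), (14, 19, -4), (-4, 21, 9), (9, 15, -10), (-10, 5, 14), (14, 23, -1), (-1, 23, 14), (14, 5, -10), (-10, 15, 9), … (2 more)
cycles differ ⇒ inequivalent

no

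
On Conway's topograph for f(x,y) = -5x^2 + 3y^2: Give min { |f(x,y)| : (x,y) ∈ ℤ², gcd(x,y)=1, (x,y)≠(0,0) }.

descent: ρ → (3,6,-2)  [lands on river]
river: ρ → (-2,6,3)
closes: descent 1, river 2
min |a| on river = 2

2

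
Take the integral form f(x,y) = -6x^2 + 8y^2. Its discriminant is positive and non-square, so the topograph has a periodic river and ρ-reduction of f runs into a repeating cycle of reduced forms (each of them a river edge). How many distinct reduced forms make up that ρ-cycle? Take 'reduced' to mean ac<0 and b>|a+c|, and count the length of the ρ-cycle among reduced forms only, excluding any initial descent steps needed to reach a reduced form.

D = 192, ⌊√D⌋ = 13
descent: ρ → (8,0,-6)
descent: ρ → (-6,12,2)  [lands on river]
river: ρ → (2,12,-6)
ρ-cycle length = 2 (tail of 2 descent steps not counted)

2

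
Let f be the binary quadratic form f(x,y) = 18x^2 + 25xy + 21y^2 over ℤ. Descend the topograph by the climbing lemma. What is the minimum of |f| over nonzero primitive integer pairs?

translate: b→-11 (≡25 mod 36), so (18,25,21)→(18,-11,14)
flip: (18,-11,14)→(14,11,18)
reduced (well bottom): (14,11,18) with a≤c, −a<b≤a
well minimum = a = 14

14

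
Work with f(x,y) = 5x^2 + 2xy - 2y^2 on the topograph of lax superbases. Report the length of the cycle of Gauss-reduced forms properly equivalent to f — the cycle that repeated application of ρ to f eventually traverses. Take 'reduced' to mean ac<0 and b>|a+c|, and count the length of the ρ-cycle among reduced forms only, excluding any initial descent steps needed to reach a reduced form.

D = 44, ⌊√D⌋ = 6
descent: ρ → (-2,6,1)  [lands on river]
river: ρ → (1,6,-2)
ρ-cycle length = 2 (tail of 1 descent step not counted)

2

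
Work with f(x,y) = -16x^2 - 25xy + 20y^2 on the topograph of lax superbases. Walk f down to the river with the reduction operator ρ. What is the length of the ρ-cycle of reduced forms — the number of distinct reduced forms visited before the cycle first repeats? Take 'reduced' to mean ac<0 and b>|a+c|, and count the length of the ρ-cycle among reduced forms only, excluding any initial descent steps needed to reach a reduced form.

D = 1905, ⌊√D⌋ = 43
descent: ρ → (20,25,-16)  [lands on river]
river: ρ → (-16,39,6)
river: ρ → (6,33,-34)
river: ρ → (-34,35,5)
river: ρ → (5,35,-34)
river: ρ → (-34,33,6)
river: ρ → (6,39,-16)
river: ρ → (-16,25,20)
river: ρ → (20,15,-21)
river: ρ → (-21,27,14)
river: ρ → (14,29,-19)
river: ρ → (-19,9,24)
river: ρ → (24,39,-4)
river: ρ → (-4,41,14)
river: ρ → (14,43,-1)
river: ρ → (-1,43,14)
river: ρ → (14,41,-4)
river: ρ → (-4,39,24)
river: ρ → (24,9,-19)
river: ρ → (-19,29,14)
river: ρ → (14,27,-21)
river: ρ → (-21,15,20)
ρ-cycle length = 22 (tail of 1 descent step not counted)

22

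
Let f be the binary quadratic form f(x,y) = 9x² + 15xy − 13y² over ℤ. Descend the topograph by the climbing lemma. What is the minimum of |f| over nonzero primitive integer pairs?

river: ρ → (-13,11,11)
river: ρ → (11,11,-13)
river: ρ → (-13,15,9)
river: ρ → (9,21,-7)
river: ρ → (-7,21,9)
river: ρ → (9,15,-13)
closes: descent 0, river 6
min |a| on river = 7

7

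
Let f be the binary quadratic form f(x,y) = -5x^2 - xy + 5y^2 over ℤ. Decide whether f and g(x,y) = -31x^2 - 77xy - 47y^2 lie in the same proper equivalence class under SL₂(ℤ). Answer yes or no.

D₁ = 101, D₂ = 101
river cycle of f (length 6): (5, 1, -5), (-5, 9, 1), (1, 9, -5), (-5, 1, 5), (5, 9, -1), (-1, 9, 5)
river cycle of g (length 6): (-1, 9, 5), (5, 1, -5), (-5, 9, 1), (1, 9, -5), (-5, 1, 5), (5, 9, -1)
cycles coincide ⇒ equivalent

yes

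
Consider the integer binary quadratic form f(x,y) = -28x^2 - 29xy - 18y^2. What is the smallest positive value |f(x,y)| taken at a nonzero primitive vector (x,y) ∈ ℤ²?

translate: b→-27 (≡29 mod 56), so (28,29,18)→(28,-27,17)
flip: (28,-27,17)→(17,27,28)
translate: b→-7 (≡27 mod 34), so (17,27,28)→(17,-7,18)
reduced (well bottom): (17,-7,18) with a≤c, −a<b≤a
well minimum |f| = |-17| = 17 (negative-definite)

17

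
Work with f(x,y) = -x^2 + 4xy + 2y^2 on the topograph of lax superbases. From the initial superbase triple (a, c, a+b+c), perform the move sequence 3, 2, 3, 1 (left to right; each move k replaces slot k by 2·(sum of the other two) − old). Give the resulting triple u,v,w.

start (-1,2,5) = (f(1,0),f(0,1),f(1,1))
replace slot 3: 2·((-1)+2) − 5 = -3 → (-1,2,-3)
replace slot 2: 2·((-1)+(-3)) − 2 = -10 → (-1,-10,-3)
replace slot 3: 2·((-1)+(-10)) − (-3) = -19 → (-1,-10,-19)
replace slot 1: 2·((-10)+(-19)) − (-1) = -57 → (-57,-10,-19)

-57,-10,-19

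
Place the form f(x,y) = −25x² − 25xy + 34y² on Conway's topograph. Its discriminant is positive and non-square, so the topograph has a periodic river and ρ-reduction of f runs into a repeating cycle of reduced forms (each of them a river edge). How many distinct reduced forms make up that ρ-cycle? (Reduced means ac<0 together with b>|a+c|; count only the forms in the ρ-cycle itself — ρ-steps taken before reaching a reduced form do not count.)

D = 4025, ⌊√D⌋ = 63
descent: ρ → (34,25,-25)  [lands on river]
river: ρ → (-25,25,34)
river: ρ → (34,43,-16)
river: ρ → (-16,53,19)
river: ρ → (19,61,-4)
river: ρ → (-4,59,34)
river: ρ → (34,9,-29)
river: ρ → (-29,49,14)
river: ρ → (14,63,-1)
river: ρ → (-1,63,14)
river: ρ → (14,49,-29)
river: ρ → (-29,9,34)
river: ρ → (34,59,-4)
river: ρ → (-4,61,19)
river: ρ → (19,53,-16)
river: ρ → (-16,43,34)
ρ-cycle length = 16 (tail of 1 descent step not counted)

16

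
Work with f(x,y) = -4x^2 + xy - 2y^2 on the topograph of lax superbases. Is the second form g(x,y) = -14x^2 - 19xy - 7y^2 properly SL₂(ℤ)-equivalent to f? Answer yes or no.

D₁ = -31, D₂ = -31
f is negative-definite; reduce −f:
−f: flip: (4,-1,2)→(2,1,4)
−f: reduced (well bottom): (2,1,4) with a≤c, −a<b≤a
flip sign back: reduced form of f is (-2,-1,-4)
g is negative-definite; reduce −g:
−g: translate: b→-9 (≡19 mod 28), so (14,19,7)→(14,-9,2)
−g: flip: (14,-9,2)→(2,9,14)
−g: translate: b→1 (≡9 mod 4), so (2,9,14)→(2,1,4)
−g: reduced (well bottom): (2,1,4) with a≤c, −a<b≤a
flip sign back: reduced form of g is (-2,-1,-4)
reduced forms (-2, -1, -4) vs (-2, -1, -4) ⇒ equivalent

yes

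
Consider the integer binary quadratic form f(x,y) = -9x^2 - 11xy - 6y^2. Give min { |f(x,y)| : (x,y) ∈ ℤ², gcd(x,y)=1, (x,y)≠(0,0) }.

translate: b→-7 (≡11 mod 18), so (9,11,6)→(9,-7,4)
flip: (9,-7,4)→(4,7,9)
translate: b→-1 (≡7 mod 8), so (4,7,9)→(4,-1,6)
reduced (well bottom): (4,-1,6) with a≤c, −a<b≤a
well minimum |f| = |-4| = 4 (negative-definite)

4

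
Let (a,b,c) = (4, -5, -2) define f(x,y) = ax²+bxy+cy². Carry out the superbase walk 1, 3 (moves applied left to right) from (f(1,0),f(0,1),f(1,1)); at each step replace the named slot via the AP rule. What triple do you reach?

start (4,-2,-3) = (f(1,0),f(0,1),f(1,1))
replace slot 1: 2·((-2)+(-3)) − 4 = -14 → (-14,-2,-3)
replace slot 3: 2·((-14)+(-2)) − (-3) = -29 → (-14,-2,-29)

-14,-2,-29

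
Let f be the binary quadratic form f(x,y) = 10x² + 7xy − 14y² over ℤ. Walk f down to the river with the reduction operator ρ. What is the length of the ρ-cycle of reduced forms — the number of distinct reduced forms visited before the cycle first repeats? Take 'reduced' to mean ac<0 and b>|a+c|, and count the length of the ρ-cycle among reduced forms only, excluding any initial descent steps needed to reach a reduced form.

D = 609, ⌊√D⌋ = 24
river: ρ → (-14,21,3)
river: ρ → (3,21,-14)
river: ρ → (-14,7,10)
river: ρ → (10,13,-11)
river: ρ → (-11,9,12)
river: ρ → (12,15,-8)
river: ρ → (-8,17,10)
river: ρ → (10,23,-2)
river: ρ → (-2,21,21)
river: ρ → (21,21,-2)
river: ρ → (-2,23,10)
river: ρ → (10,17,-8)
river: ρ → (-8,15,12)
river: ρ → (12,9,-11)
river: ρ → (-11,13,10)
river: ρ → (10,7,-14)
ρ-cycle length = 16 (tail of 0 descent steps not counted)

16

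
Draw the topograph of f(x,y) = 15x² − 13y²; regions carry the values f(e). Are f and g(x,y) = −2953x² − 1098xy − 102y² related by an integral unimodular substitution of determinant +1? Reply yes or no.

D₁ = 780, D₂ = 780
river cycle of f (length 2): (-13, 26, 2), (2, 26, -13)
river cycle of g (length 2): (-13, 26, 2), (2, 26, -13)
cycles coincide ⇒ equivalent

yes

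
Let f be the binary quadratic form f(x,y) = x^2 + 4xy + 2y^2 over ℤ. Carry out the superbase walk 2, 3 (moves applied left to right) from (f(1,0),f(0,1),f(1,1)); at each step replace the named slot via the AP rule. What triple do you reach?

start (1,2,7) = (f(1,0),f(0,1),f(1,1))
replace slot 2: 2·(1+7) − 2 = 14 → (1,14,7)
replace slot 3: 2·(1+14) − 7 = 23 → (1,14,23)

1,14,23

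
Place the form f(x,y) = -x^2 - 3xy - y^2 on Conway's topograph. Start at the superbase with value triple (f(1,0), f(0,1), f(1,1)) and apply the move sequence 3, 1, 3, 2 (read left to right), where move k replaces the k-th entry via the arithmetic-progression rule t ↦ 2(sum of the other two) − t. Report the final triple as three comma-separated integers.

start (-1,-1,-5) = (f(1,0),f(0,1),f(1,1))
replace slot 3: 2·((-1)+(-1)) − (-5) = 1 → (-1,-1,1)
replace slot 1: 2·((-1)+1) − (-1) = 1 → (1,-1,1)
replace slot 3: 2·(1+(-1)) − 1 = -1 → (1,-1,-1)
replace slot 2: 2·(1+(-1)) − (-1) = 1 → (1,1,-1)

1,1,-1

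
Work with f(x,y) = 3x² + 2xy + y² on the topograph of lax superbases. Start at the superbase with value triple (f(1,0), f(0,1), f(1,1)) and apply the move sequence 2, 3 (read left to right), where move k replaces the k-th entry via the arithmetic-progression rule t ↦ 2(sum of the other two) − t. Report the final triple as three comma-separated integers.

start (3,1,6) = (f(1,0),f(0,1),f(1,1))
replace slot 2: 2·(3+6) − 1 = 17 → (3,17,6)
replace slot 3: 2·(3+17) − 6 = 34 → (3,17,34)

3,17,34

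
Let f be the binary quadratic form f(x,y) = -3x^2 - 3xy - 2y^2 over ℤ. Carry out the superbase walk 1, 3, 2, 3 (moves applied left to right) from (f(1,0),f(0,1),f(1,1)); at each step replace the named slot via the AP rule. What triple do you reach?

start (-3,-2,-8) = (f(1,0),f(0,1),f(1,1))
replace slot 1: 2·((-2)+(-8)) − (-3) = -17 → (-17,-2,-8)
replace slot 3: 2·((-17)+(-2)) − (-8) = -30 → (-17,-2,-30)
replace slot 2: 2·((-17)+(-30)) − (-2) = -92 → (-17,-92,-30)
replace slot 3: 2·((-17)+(-92)) − (-30) = -188 → (-17,-92,-188)

-17,-92,-188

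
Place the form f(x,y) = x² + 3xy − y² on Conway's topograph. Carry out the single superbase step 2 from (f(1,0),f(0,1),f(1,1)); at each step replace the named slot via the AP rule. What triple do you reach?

start (1,-1,3) = (f(1,0),f(0,1),f(1,1))
replace slot 2: 2·(1+3) − (-1) = 9 → (1,9,3)

1,9,3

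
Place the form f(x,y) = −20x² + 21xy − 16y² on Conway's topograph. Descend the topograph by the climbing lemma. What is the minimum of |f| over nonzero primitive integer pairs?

translate: b→19 (≡-21 mod 40), so (20,-21,16)→(20,19,15)
flip: (20,19,15)→(15,-19,20)
translate: b→11 (≡-19 mod 30), so (15,-19,20)→(15,11,16)
reduced (well bottom): (15,11,16) with a≤c, −a<b≤a
well minimum |f| = |-15| = 15 (negative-definite)

15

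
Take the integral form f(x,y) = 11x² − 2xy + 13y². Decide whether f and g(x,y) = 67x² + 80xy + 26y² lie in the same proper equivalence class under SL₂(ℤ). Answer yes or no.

D₁ = -568, D₂ = -568
f: reduced (well bottom): (11,-2,13) with a≤c, −a<b≤a
g: translate: b→-54 (≡80 mod 134), so (67,80,26)→(67,-54,13)
g: flip: (67,-54,13)→(13,54,67)
g: translate: b→2 (≡54 mod 26), so (13,54,67)→(13,2,11)
g: flip: (13,2,11)→(11,-2,13)
g: reduced (well bottom): (11,-2,13) with a≤c, −a<b≤a
reduced forms (11, -2, 13) vs (11, -2, 13) ⇒ equivalent

yes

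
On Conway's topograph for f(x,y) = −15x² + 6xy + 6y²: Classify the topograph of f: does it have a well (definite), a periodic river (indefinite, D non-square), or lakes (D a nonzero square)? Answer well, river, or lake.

D = b²−4ac = 6² − 4·(-15)·6 = 396
D > 0 non-square ⇒ indefinite ⇒ periodic river

river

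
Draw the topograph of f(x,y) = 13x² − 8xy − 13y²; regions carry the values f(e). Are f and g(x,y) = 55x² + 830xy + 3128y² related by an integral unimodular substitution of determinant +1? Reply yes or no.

D₁ = 740, D₂ = 740
river cycle of f (length 14): (-13, 8, 13), (13, 18, -8), (-8, 14, 17), (17, 20, -5), (-5, 20, 17), (17, 14, -8), (-8, 18, 13), (13, 8, -13), (-13, 18, 8), (8, 14, -17), … (4 more)
river cycle of g (length 14): (8, 18, -13), (-13, 8, 13), (13, 18, -8), (-8, 14, 17), (17, 20, -5), (-5, 20, 17), (17, 14, -8), (-8, 18, 13), (13, 8, -13), (-13, 18, 8), … (4 more)
cycles coincide ⇒ equivalent

yes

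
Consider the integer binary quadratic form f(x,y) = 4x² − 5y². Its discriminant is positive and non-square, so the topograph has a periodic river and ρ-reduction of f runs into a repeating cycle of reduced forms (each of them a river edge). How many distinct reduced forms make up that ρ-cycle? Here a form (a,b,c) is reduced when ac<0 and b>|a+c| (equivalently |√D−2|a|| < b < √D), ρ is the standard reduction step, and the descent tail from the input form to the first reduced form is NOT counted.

D = 80, ⌊√D⌋ = 8
descent: ρ → (-5,0,4)
descent: ρ → (4,8,-1)  [lands on river]
river: ρ → (-1,8,4)
ρ-cycle length = 2 (tail of 2 descent steps not counted)

2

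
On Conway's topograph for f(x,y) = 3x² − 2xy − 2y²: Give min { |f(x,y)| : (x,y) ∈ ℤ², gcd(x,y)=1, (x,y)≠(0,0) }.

descent: ρ → (-2,2,3)  [lands on river]
river: ρ → (3,4,-1)
river: ρ → (-1,4,3)
river: ρ → (3,2,-2)
closes: descent 1, river 4
min |a| on river = 1

1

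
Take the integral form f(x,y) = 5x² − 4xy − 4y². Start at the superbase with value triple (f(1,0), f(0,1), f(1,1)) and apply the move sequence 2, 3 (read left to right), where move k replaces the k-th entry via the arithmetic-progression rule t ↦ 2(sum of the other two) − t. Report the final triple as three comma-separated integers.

start (5,-4,-3) = (f(1,0),f(0,1),f(1,1))
replace slot 2: 2·(5+(-3)) − (-4) = 8 → (5,8,-3)
replace slot 3: 2·(5+8) − (-3) = 29 → (5,8,29)

5,8,29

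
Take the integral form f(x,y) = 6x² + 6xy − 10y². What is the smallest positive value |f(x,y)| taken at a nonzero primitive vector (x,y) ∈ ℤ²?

river: ρ → (-10,14,2)
river: ρ → (2,14,-10)
river: ρ → (-10,6,6)
river: ρ → (6,6,-10)
closes: descent 0, river 4
min |a| on river = 2

2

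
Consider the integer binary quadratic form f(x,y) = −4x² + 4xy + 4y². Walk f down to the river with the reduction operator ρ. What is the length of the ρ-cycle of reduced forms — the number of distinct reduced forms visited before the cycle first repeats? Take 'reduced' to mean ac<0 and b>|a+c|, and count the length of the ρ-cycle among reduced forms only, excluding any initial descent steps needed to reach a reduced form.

D = 80, ⌊√D⌋ = 8
river: ρ → (4,4,-4)
river: ρ → (-4,4,4)
ρ-cycle length = 2 (tail of 0 descent steps not counted)

2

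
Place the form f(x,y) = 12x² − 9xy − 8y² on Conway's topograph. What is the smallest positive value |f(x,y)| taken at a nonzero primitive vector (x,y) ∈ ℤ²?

descent: ρ → (-8,9,12)  [lands on river]
river: ρ → (12,15,-5)
river: ρ → (-5,15,12)
river: ρ → (12,9,-8)
river: ρ → (-8,7,13)
river: ρ → (13,19,-2)
river: ρ → (-2,21,3)
river: ρ → (3,21,-2)
river: ρ → (-2,19,13)
river: ρ → (13,7,-8)
closes: descent 1, river 10
min |a| on river = 2

2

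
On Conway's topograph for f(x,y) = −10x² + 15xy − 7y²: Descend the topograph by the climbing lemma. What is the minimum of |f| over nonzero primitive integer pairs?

translate: b→5 (≡-15 mod 20), so (10,-15,7)→(10,5,2)
flip: (10,5,2)→(2,-5,10)
translate: b→-1 (≡-5 mod 4), so (2,-5,10)→(2,-1,7)
reduced (well bottom): (2,-1,7) with a≤c, −a<b≤a
well minimum |f| = |-2| = 2 (negative-definite)

2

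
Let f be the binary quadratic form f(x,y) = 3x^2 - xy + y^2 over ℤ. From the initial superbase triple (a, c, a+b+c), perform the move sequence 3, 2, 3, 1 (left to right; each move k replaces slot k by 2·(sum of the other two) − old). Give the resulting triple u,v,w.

start (3,1,3) = (f(1,0),f(0,1),f(1,1))
replace slot 3: 2·(3+1) − 3 = 5 → (3,1,5)
replace slot 2: 2·(3+5) − 1 = 15 → (3,15,5)
replace slot 3: 2·(3+15) − 5 = 31 → (3,15,31)
replace slot 1: 2·(15+31) − 3 = 89 → (89,15,31)

89,15,31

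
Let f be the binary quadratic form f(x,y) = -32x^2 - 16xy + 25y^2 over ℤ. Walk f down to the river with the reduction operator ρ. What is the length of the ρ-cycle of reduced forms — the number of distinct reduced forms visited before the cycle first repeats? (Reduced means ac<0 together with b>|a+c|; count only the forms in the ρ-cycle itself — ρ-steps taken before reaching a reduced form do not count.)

D = 3456, ⌊√D⌋ = 58
descent: ρ → (25,16,-32)  [lands on river]
river: ρ → (-32,48,9)
river: ρ → (9,42,-47)
river: ρ → (-47,52,4)
river: ρ → (4,52,-47)
river: ρ → (-47,42,9)
river: ρ → (9,48,-32)
river: ρ → (-32,16,25)
river: ρ → (25,34,-23)
river: ρ → (-23,58,1)
river: ρ → (1,58,-23)
river: ρ → (-23,34,25)
ρ-cycle length = 12 (tail of 1 descent step not counted)

12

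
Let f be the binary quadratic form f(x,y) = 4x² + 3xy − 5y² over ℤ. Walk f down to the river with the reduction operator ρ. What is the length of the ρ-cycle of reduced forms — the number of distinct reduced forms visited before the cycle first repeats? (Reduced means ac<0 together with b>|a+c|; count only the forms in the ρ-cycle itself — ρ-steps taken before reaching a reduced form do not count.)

D = 89, ⌊√D⌋ = 9
river: ρ → (-5,7,2)
river: ρ → (2,9,-1)
river: ρ → (-1,9,2)
river: ρ → (2,7,-5)
river: ρ → (-5,3,4)
river: ρ → (4,5,-4)
river: ρ → (-4,3,5)
river: ρ → (5,7,-2)
river: ρ → (-2,9,1)
river: ρ → (1,9,-2)
river: ρ → (-2,7,5)
river: ρ → (5,3,-4)
river: ρ → (-4,5,4)
river: ρ → (4,3,-5)
ρ-cycle length = 14 (tail of 0 descent steps not counted)

14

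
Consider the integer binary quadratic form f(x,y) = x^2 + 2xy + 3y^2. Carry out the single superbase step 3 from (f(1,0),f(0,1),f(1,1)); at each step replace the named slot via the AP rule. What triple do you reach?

start (1,3,6) = (f(1,0),f(0,1),f(1,1))
replace slot 3: 2·(1+3) − 6 = 2 → (1,3,2)

1,3,2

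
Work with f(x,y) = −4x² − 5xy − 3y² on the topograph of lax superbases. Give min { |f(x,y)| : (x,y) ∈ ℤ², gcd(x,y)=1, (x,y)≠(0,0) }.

translate: b→-3 (≡5 mod 8), so (4,5,3)→(4,-3,2)
flip: (4,-3,2)→(2,3,4)
translate: b→-1 (≡3 mod 4), so (2,3,4)→(2,-1,3)
reduced (well bottom): (2,-1,3) with a≤c, −a<b≤a
well minimum |f| = |-2| = 2 (negative-definite)

2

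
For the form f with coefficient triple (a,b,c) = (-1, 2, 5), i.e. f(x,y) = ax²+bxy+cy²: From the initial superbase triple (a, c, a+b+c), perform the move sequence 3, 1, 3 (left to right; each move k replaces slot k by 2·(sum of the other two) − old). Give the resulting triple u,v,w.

start (-1,5,6) = (f(1,0),f(0,1),f(1,1))
replace slot 3: 2·((-1)+5) − 6 = 2 → (-1,5,2)
replace slot 1: 2·(5+2) − (-1) = 15 → (15,5,2)
replace slot 3: 2·(15+5) − 2 = 38 → (15,5,38)

15,5,38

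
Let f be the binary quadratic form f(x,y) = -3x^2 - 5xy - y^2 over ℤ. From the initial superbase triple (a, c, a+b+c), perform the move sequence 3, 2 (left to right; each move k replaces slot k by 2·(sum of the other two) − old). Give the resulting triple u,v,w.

start (-3,-1,-9) = (f(1,0),f(0,1),f(1,1))
replace slot 3: 2·((-3)+(-1)) − (-9) = 1 → (-3,-1,1)
replace slot 2: 2·((-3)+1) − (-1) = -3 → (-3,-3,1)

-3,-3,1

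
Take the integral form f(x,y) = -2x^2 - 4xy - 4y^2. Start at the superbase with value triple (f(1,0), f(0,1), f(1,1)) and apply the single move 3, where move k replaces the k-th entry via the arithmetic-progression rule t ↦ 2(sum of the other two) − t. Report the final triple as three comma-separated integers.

start (-2,-4,-10) = (f(1,0),f(0,1),f(1,1))
replace slot 3: 2·((-2)+(-4)) − (-10) = -2 → (-2,-4,-2)

-2,-4,-2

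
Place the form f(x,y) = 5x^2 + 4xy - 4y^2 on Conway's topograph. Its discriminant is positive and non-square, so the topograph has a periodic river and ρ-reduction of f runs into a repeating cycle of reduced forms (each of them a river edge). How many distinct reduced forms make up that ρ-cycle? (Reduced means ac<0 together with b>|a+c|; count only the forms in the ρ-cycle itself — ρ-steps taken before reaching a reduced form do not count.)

D = 96, ⌊√D⌋ = 9
river: ρ → (-4,4,5)
river: ρ → (5,6,-3)
river: ρ → (-3,6,5)
river: ρ → (5,4,-4)
ρ-cycle length = 4 (tail of 0 descent steps not counted)

4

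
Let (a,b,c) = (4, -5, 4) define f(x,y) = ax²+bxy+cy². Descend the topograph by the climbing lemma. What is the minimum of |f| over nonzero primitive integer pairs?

translate: b→3 (≡-5 mod 8), so (4,-5,4)→(4,3,3)
flip: (4,3,3)→(3,-3,4)
translate: b→3 (≡-3 mod 6), so (3,-3,4)→(3,3,4)
reduced (well bottom): (3,3,4) with a≤c, −a<b≤a
well minimum = a = 3

3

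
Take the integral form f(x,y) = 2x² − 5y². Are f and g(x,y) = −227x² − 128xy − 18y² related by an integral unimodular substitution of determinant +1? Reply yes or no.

D₁ = 40, D₂ = 40
river cycle of f (length 6): (2, 4, -3), (-3, 2, 3), (3, 4, -2), (-2, 4, 3), (3, 2, -3), (-3, 4, 2)
river cycle of g (length 6): (-3, 4, 2), (2, 4, -3), (-3, 2, 3), (3, 4, -2), (-2, 4, 3), (3, 2, -3)
cycles coincide ⇒ equivalent

yes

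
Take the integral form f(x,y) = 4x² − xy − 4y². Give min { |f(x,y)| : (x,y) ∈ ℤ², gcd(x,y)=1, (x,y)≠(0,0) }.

descent: ρ → (-4,1,4)  [lands on river]
river: ρ → (4,7,-1)
river: ρ → (-1,7,4)
river: ρ → (4,1,-4)
river: ρ → (-4,7,1)
river: ρ → (1,7,-4)
closes: descent 1, river 6
min |a| on river = 1

1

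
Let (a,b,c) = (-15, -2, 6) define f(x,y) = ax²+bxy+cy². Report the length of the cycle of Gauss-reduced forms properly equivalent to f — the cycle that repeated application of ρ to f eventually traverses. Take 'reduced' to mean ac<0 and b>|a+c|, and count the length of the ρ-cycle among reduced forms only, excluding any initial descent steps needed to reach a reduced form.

D = 364, ⌊√D⌋ = 19
descent: ρ → (6,14,-7)  [lands on river]
river: ρ → (-7,14,6)
river: ρ → (6,10,-11)
river: ρ → (-11,12,5)
river: ρ → (5,18,-2)
river: ρ → (-2,18,5)
river: ρ → (5,12,-11)
river: ρ → (-11,10,6)
ρ-cycle length = 8 (tail of 1 descent step not counted)

8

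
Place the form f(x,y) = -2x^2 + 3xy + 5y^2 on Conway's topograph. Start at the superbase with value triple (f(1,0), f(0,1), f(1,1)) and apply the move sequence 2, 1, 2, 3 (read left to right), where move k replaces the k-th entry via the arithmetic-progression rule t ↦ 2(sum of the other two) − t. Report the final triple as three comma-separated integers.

start (-2,5,6) = (f(1,0),f(0,1),f(1,1))
replace slot 2: 2·((-2)+6) − 5 = 3 → (-2,3,6)
replace slot 1: 2·(3+6) − (-2) = 20 → (20,3,6)
replace slot 2: 2·(20+6) − 3 = 49 → (20,49,6)
replace slot 3: 2·(20+49) − 6 = 132 → (20,49,132)

20,49,132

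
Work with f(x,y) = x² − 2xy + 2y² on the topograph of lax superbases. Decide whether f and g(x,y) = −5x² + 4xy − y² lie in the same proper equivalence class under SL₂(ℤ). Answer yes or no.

D₁ = -4, D₂ = -4
f: translate: b→0 (≡-2 mod 2), so (1,-2,2)→(1,0,1)
f: reduced (well bottom): (1,0,1) with a≤c, −a<b≤a
g is negative-definite; reduce −g:
−g: flip: (5,-4,1)→(1,4,5)
−g: translate: b→0 (≡4 mod 2), so (1,4,5)→(1,0,1)
−g: reduced (well bottom): (1,0,1) with a≤c, −a<b≤a
flip sign back: reduced form of g is (-1,0,-1)
reduced forms (1, 0, 1) vs (-1, 0, -1) ⇒ inequivalent

no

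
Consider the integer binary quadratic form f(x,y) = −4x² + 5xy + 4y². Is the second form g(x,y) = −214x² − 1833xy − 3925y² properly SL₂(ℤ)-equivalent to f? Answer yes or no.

D₁ = 89, D₂ = 89
river cycle of f (length 14): (4, 3, -5), (-5, 7, 2), (2, 9, -1), (-1, 9, 2), (2, 7, -5), (-5, 3, 4), (4, 5, -4), (-4, 3, 5), (5, 7, -2), (-2, 9, 1), … (4 more)
river cycle of g (length 14): (-2, 7, 5), (5, 3, -4), (-4, 5, 4), (4, 3, -5), (-5, 7, 2), (2, 9, -1), (-1, 9, 2), (2, 7, -5), (-5, 3, 4), (4, 5, -4), … (4 more)
cycles coincide ⇒ equivalent

yes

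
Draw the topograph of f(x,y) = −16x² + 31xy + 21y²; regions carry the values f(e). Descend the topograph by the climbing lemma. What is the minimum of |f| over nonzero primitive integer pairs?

river: ρ → (21,11,-26)
river: ρ → (-26,41,6)
river: ρ → (6,43,-19)
river: ρ → (-19,33,16)
river: ρ → (16,31,-21)
river: ρ → (-21,11,26)
river: ρ → (26,41,-6)
river: ρ → (-6,43,19)
river: ρ → (19,33,-16)
river: ρ → (-16,31,21)
closes: descent 0, river 10
min |a| on river = 6

6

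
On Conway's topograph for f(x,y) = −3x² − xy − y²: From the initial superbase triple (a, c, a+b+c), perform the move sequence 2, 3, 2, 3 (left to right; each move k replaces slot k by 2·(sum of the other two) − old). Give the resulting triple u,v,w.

start (-3,-1,-5) = (f(1,0),f(0,1),f(1,1))
replace slot 2: 2·((-3)+(-5)) − (-1) = -15 → (-3,-15,-5)
replace slot 3: 2·((-3)+(-15)) − (-5) = -31 → (-3,-15,-31)
replace slot 2: 2·((-3)+(-31)) − (-15) = -53 → (-3,-53,-31)
replace slot 3: 2·((-3)+(-53)) − (-31) = -81 → (-3,-53,-81)

-3,-53,-81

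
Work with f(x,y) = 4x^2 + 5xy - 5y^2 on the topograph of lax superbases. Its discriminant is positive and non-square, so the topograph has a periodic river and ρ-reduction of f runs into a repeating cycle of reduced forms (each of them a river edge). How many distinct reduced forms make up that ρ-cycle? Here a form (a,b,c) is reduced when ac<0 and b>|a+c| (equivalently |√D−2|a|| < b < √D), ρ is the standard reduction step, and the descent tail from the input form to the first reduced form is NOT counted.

D = 105, ⌊√D⌋ = 10
river: ρ → (-5,5,4)
river: ρ → (4,3,-6)
river: ρ → (-6,9,1)
river: ρ → (1,9,-6)
river: ρ → (-6,3,4)
river: ρ → (4,5,-5)
ρ-cycle length = 6 (tail of 0 descent steps not counted)

6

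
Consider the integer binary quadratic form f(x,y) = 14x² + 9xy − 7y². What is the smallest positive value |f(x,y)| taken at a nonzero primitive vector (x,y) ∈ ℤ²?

river: ρ → (-7,19,4)
river: ρ → (4,21,-2)
river: ρ → (-2,19,14)
river: ρ → (14,9,-7)
closes: descent 0, river 4
min |a| on river = 2

2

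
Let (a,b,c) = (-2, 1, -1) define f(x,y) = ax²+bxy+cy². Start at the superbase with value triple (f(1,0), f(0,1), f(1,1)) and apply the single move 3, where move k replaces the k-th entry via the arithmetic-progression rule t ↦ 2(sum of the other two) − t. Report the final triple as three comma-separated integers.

start (-2,-1,-2) = (f(1,0),f(0,1),f(1,1))
replace slot 3: 2·((-2)+(-1)) − (-2) = -4 → (-2,-1,-4)

-2,-1,-4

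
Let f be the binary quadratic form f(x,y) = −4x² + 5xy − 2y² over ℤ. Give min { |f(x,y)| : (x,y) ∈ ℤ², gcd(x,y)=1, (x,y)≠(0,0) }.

translate: b→3 (≡-5 mod 8), so (4,-5,2)→(4,3,1)
flip: (4,3,1)→(1,-3,4)
translate: b→1 (≡-3 mod 2), so (1,-3,4)→(1,1,2)
reduced (well bottom): (1,1,2) with a≤c, −a<b≤a
well minimum |f| = |-1| = 1 (negative-definite)

1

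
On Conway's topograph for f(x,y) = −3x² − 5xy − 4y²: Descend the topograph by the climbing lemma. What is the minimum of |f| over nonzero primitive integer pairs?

translate: b→-1 (≡5 mod 6), so (3,5,4)→(3,-1,2)
flip: (3,-1,2)→(2,1,3)
reduced (well bottom): (2,1,3) with a≤c, −a<b≤a
well minimum |f| = |-2| = 2 (negative-definite)

2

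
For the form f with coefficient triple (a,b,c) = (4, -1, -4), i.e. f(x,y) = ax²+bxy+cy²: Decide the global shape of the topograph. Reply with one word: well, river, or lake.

D = b²−4ac = (-1)² − 4·4·(-4) = 65
D > 0 non-square ⇒ indefinite ⇒ periodic river

river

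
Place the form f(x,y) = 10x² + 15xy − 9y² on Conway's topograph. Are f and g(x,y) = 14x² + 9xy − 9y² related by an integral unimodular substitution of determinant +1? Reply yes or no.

D₁ = 585, D₂ = 585
river cycle of f (length 12): (-9, 21, 4), (4, 19, -14), (-14, 9, 9), (9, 9, -14), (-14, 19, 4), (4, 21, -9), (-9, 15, 10), (10, 5, -14), (-14, 23, 1), (1, 23, -14), … (2 more)
river cycle of g (length 12): (-9, 9, 14), (14, 19, -4), (-4, 21, 9), (9, 15, -10), (-10, 5, 14), (14, 23, -1), (-1, 23, 14), (14, 5, -10), (-10, 15, 9), (9, 21, -4), … (2 more)
cycles differ ⇒ inequivalent

no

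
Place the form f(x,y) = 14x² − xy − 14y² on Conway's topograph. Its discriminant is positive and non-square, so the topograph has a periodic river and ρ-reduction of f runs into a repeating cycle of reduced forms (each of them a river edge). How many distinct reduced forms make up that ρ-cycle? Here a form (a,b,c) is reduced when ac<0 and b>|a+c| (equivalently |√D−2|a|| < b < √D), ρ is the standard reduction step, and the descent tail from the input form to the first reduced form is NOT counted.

D = 785, ⌊√D⌋ = 28
descent: ρ → (-14,1,14)  [lands on river]
river: ρ → (14,27,-1)
river: ρ → (-1,27,14)
river: ρ → (14,1,-14)
river: ρ → (-14,27,1)
river: ρ → (1,27,-14)
ρ-cycle length = 6 (tail of 1 descent step not counted)

6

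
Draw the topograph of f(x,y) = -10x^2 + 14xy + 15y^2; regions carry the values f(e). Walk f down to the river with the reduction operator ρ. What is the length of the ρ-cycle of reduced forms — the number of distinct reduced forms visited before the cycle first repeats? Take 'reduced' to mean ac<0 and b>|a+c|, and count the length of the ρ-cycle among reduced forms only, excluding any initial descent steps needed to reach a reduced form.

D = 796, ⌊√D⌋ = 28
river: ρ → (15,16,-9)
river: ρ → (-9,20,11)
river: ρ → (11,24,-5)
river: ρ → (-5,26,6)
river: ρ → (6,22,-13)
river: ρ → (-13,4,15)
river: ρ → (15,26,-2)
river: ρ → (-2,26,15)
river: ρ → (15,4,-13)
river: ρ → (-13,22,6)
river: ρ → (6,26,-5)
river: ρ → (-5,24,11)
river: ρ → (11,20,-9)
river: ρ → (-9,16,15)
river: ρ → (15,14,-10)
river: ρ → (-10,26,3)
river: ρ → (3,28,-1)
river: ρ → (-1,28,3)
river: ρ → (3,26,-10)
river: ρ → (-10,14,15)
ρ-cycle length = 20 (tail of 0 descent steps not counted)

20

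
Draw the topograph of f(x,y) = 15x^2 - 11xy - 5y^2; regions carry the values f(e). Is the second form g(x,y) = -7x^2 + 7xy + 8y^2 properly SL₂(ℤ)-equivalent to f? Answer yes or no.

D₁ = 421, D₂ = 273
discriminants differ ⇒ not SL₂(ℤ)-equivalent

no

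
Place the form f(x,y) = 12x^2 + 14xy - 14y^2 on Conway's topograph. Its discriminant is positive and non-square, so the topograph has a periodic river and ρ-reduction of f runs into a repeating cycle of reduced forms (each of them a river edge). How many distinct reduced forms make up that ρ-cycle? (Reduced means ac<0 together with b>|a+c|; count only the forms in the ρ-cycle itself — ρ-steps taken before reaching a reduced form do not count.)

D = 868, ⌊√D⌋ = 29
river: ρ → (-14,14,12)
river: ρ → (12,10,-16)
river: ρ → (-16,22,6)
river: ρ → (6,26,-8)
river: ρ → (-8,22,12)
river: ρ → (12,26,-4)
river: ρ → (-4,22,24)
river: ρ → (24,26,-2)
river: ρ → (-2,26,24)
river: ρ → (24,22,-4)
river: ρ → (-4,26,12)
river: ρ → (12,22,-8)
river: ρ → (-8,26,6)
river: ρ → (6,22,-16)
river: ρ → (-16,10,12)
river: ρ → (12,14,-14)
ρ-cycle length = 16 (tail of 0 descent steps not counted)

16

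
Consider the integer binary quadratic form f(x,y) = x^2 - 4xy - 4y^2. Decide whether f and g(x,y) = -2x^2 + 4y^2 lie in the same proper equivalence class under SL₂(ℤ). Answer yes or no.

D₁ = 32, D₂ = 32
river cycle of f (length 2): (-4, 4, 1), (1, 4, -4)
river cycle of g (length 2): (-2, 4, 2), (2, 4, -2)
cycles differ ⇒ inequivalent

no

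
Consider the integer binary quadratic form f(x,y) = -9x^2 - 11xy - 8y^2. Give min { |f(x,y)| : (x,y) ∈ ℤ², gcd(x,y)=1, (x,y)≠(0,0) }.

translate: b→-7 (≡11 mod 18), so (9,11,8)→(9,-7,6)
flip: (9,-7,6)→(6,7,9)
translate: b→-5 (≡7 mod 12), so (6,7,9)→(6,-5,8)
reduced (well bottom): (6,-5,8) with a≤c, −a<b≤a
well minimum |f| = |-6| = 6 (negative-definite)

6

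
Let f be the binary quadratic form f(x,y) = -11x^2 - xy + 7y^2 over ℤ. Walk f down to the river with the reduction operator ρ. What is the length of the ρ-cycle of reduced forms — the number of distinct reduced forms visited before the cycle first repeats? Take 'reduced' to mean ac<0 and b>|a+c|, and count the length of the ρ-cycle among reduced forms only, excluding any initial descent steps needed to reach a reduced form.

D = 309, ⌊√D⌋ = 17
descent: ρ → (7,15,-3)  [lands on river]
river: ρ → (-3,15,7)
river: ρ → (7,13,-5)
river: ρ → (-5,17,1)
river: ρ → (1,17,-5)
river: ρ → (-5,13,7)
ρ-cycle length = 6 (tail of 1 descent step not counted)

6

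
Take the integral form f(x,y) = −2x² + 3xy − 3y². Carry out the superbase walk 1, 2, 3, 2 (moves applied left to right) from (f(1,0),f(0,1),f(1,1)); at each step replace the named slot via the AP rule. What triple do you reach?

start (-2,-3,-2) = (f(1,0),f(0,1),f(1,1))
replace slot 1: 2·((-3)+(-2)) − (-2) = -8 → (-8,-3,-2)
replace slot 2: 2·((-8)+(-2)) − (-3) = -17 → (-8,-17,-2)
replace slot 3: 2·((-8)+(-17)) − (-2) = -48 → (-8,-17,-48)
replace slot 2: 2·((-8)+(-48)) − (-17) = -95 → (-8,-95,-48)

-8,-95,-48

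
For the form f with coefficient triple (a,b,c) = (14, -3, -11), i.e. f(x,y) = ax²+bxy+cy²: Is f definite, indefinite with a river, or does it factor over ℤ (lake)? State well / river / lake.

D = b²−4ac = (-3)² − 4·14·(-11) = 625
D = 25² is a perfect square ⇒ form factors over ℤ ⇒ lakes

lake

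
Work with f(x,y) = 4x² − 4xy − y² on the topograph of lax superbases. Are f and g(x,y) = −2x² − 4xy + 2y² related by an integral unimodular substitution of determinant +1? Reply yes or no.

D₁ = 32, D₂ = 32
river cycle of f (length 2): (-1, 4, 4), (4, 4, -1)
river cycle of g (length 2): (2, 4, -2), (-2, 4, 2)
cycles differ ⇒ inequivalent

no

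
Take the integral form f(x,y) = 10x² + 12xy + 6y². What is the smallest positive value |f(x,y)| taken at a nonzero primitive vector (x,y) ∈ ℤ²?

translate: b→-8 (≡12 mod 20), so (10,12,6)→(10,-8,4)
flip: (10,-8,4)→(4,8,10)
translate: b→0 (≡8 mod 8), so (4,8,10)→(4,0,6)
reduced (well bottom): (4,0,6) with a≤c, −a<b≤a
well minimum = a = 4

4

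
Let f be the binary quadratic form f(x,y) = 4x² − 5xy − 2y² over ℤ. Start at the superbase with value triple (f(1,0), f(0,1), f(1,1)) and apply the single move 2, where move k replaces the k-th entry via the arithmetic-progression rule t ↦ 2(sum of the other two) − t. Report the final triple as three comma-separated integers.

start (4,-2,-3) = (f(1,0),f(0,1),f(1,1))
replace slot 2: 2·(4+(-3)) − (-2) = 4 → (4,4,-3)

4,4,-3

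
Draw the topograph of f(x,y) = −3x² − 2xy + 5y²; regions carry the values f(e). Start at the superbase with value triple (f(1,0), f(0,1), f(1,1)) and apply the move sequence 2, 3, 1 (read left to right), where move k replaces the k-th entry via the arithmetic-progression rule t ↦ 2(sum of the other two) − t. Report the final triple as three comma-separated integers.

start (-3,5,0) = (f(1,0),f(0,1),f(1,1))
replace slot 2: 2·((-3)+0) − 5 = -11 → (-3,-11,0)
replace slot 3: 2·((-3)+(-11)) − 0 = -28 → (-3,-11,-28)
replace slot 1: 2·((-11)+(-28)) − (-3) = -75 → (-75,-11,-28)

-75,-11,-28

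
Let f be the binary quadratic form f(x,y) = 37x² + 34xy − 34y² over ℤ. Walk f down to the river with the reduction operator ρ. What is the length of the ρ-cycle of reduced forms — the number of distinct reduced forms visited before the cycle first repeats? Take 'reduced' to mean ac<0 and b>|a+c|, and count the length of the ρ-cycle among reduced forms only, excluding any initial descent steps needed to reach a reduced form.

D = 6188, ⌊√D⌋ = 78
river: ρ → (-34,34,37)
river: ρ → (37,40,-31)
river: ρ → (-31,22,46)
river: ρ → (46,70,-7)
river: ρ → (-7,70,46)
river: ρ → (46,22,-31)
river: ρ → (-31,40,37)
river: ρ → (37,34,-34)
ρ-cycle length = 8 (tail of 0 descent steps not counted)

8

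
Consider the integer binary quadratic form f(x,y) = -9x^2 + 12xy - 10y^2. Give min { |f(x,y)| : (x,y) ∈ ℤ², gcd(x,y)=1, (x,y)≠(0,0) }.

translate: b→6 (≡-12 mod 18), so (9,-12,10)→(9,6,7)
flip: (9,6,7)→(7,-6,9)
reduced (well bottom): (7,-6,9) with a≤c, −a<b≤a
well minimum |f| = |-7| = 7 (negative-definite)

7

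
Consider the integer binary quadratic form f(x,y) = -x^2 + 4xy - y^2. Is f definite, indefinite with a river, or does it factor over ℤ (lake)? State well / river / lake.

D = b²−4ac = 4² − 4·(-1)·(-1) = 12
D > 0 non-square ⇒ indefinite ⇒ periodic river

river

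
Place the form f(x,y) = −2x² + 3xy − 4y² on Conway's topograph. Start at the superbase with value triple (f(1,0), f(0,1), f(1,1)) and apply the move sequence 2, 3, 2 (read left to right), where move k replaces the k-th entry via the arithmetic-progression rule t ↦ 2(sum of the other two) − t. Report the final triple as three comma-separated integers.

start (-2,-4,-3) = (f(1,0),f(0,1),f(1,1))
replace slot 2: 2·((-2)+(-3)) − (-4) = -6 → (-2,-6,-3)
replace slot 3: 2·((-2)+(-6)) − (-3) = -13 → (-2,-6,-13)
replace slot 2: 2·((-2)+(-13)) − (-6) = -24 → (-2,-24,-13)

-2,-24,-13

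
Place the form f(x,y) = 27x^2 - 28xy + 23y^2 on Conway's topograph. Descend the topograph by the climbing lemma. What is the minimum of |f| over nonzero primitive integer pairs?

translate: b→26 (≡-28 mod 54), so (27,-28,23)→(27,26,22)
flip: (27,26,22)→(22,-26,27)
translate: b→18 (≡-26 mod 44), so (22,-26,27)→(22,18,23)
reduced (well bottom): (22,18,23) with a≤c, −a<b≤a
well minimum = a = 22

22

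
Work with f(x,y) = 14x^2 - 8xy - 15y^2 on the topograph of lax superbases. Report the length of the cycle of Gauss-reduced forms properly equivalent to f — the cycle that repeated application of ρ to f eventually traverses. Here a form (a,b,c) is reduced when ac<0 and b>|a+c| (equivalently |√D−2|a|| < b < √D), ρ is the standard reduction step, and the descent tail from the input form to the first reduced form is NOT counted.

D = 904, ⌊√D⌋ = 30
descent: ρ → (-15,8,14)  [lands on river]
river: ρ → (14,20,-9)
river: ρ → (-9,16,18)
river: ρ → (18,20,-7)
river: ρ → (-7,22,15)
river: ρ → (15,8,-14)
river: ρ → (-14,20,9)
river: ρ → (9,16,-18)
river: ρ → (-18,20,7)
river: ρ → (7,22,-15)
ρ-cycle length = 10 (tail of 1 descent step not counted)

10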